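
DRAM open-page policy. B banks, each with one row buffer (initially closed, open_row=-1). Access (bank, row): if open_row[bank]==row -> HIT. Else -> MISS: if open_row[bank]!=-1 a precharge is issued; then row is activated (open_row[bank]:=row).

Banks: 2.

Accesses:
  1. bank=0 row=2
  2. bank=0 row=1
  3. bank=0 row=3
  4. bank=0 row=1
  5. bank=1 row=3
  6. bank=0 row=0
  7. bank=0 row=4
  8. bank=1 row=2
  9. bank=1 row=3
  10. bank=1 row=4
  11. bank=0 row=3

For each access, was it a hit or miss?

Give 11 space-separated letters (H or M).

Acc 1: bank0 row2 -> MISS (open row2); precharges=0
Acc 2: bank0 row1 -> MISS (open row1); precharges=1
Acc 3: bank0 row3 -> MISS (open row3); precharges=2
Acc 4: bank0 row1 -> MISS (open row1); precharges=3
Acc 5: bank1 row3 -> MISS (open row3); precharges=3
Acc 6: bank0 row0 -> MISS (open row0); precharges=4
Acc 7: bank0 row4 -> MISS (open row4); precharges=5
Acc 8: bank1 row2 -> MISS (open row2); precharges=6
Acc 9: bank1 row3 -> MISS (open row3); precharges=7
Acc 10: bank1 row4 -> MISS (open row4); precharges=8
Acc 11: bank0 row3 -> MISS (open row3); precharges=9

Answer: M M M M M M M M M M M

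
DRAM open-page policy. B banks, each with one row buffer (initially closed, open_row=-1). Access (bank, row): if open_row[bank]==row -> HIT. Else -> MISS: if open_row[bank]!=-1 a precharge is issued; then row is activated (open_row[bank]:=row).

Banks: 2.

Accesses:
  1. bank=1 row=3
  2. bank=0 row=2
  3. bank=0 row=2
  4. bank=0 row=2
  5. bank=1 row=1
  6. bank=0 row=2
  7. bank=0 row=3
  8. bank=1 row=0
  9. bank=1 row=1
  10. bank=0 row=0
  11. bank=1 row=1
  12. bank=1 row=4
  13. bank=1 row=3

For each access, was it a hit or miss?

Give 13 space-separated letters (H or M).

Acc 1: bank1 row3 -> MISS (open row3); precharges=0
Acc 2: bank0 row2 -> MISS (open row2); precharges=0
Acc 3: bank0 row2 -> HIT
Acc 4: bank0 row2 -> HIT
Acc 5: bank1 row1 -> MISS (open row1); precharges=1
Acc 6: bank0 row2 -> HIT
Acc 7: bank0 row3 -> MISS (open row3); precharges=2
Acc 8: bank1 row0 -> MISS (open row0); precharges=3
Acc 9: bank1 row1 -> MISS (open row1); precharges=4
Acc 10: bank0 row0 -> MISS (open row0); precharges=5
Acc 11: bank1 row1 -> HIT
Acc 12: bank1 row4 -> MISS (open row4); precharges=6
Acc 13: bank1 row3 -> MISS (open row3); precharges=7

Answer: M M H H M H M M M M H M M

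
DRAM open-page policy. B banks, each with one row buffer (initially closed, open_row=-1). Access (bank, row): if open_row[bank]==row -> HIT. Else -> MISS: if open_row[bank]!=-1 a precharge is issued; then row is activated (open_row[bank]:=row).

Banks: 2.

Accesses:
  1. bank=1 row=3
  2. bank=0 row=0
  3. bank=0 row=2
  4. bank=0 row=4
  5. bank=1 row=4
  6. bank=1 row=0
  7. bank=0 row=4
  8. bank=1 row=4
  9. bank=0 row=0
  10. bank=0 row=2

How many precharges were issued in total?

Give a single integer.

Acc 1: bank1 row3 -> MISS (open row3); precharges=0
Acc 2: bank0 row0 -> MISS (open row0); precharges=0
Acc 3: bank0 row2 -> MISS (open row2); precharges=1
Acc 4: bank0 row4 -> MISS (open row4); precharges=2
Acc 5: bank1 row4 -> MISS (open row4); precharges=3
Acc 6: bank1 row0 -> MISS (open row0); precharges=4
Acc 7: bank0 row4 -> HIT
Acc 8: bank1 row4 -> MISS (open row4); precharges=5
Acc 9: bank0 row0 -> MISS (open row0); precharges=6
Acc 10: bank0 row2 -> MISS (open row2); precharges=7

Answer: 7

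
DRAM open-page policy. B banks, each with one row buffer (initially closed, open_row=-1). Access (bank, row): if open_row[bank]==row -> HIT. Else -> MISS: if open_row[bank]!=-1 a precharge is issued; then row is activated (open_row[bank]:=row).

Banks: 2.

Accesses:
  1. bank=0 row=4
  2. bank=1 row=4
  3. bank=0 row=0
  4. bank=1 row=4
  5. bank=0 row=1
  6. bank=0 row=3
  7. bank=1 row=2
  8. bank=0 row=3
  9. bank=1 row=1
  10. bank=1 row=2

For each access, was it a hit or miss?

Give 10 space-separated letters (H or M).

Acc 1: bank0 row4 -> MISS (open row4); precharges=0
Acc 2: bank1 row4 -> MISS (open row4); precharges=0
Acc 3: bank0 row0 -> MISS (open row0); precharges=1
Acc 4: bank1 row4 -> HIT
Acc 5: bank0 row1 -> MISS (open row1); precharges=2
Acc 6: bank0 row3 -> MISS (open row3); precharges=3
Acc 7: bank1 row2 -> MISS (open row2); precharges=4
Acc 8: bank0 row3 -> HIT
Acc 9: bank1 row1 -> MISS (open row1); precharges=5
Acc 10: bank1 row2 -> MISS (open row2); precharges=6

Answer: M M M H M M M H M M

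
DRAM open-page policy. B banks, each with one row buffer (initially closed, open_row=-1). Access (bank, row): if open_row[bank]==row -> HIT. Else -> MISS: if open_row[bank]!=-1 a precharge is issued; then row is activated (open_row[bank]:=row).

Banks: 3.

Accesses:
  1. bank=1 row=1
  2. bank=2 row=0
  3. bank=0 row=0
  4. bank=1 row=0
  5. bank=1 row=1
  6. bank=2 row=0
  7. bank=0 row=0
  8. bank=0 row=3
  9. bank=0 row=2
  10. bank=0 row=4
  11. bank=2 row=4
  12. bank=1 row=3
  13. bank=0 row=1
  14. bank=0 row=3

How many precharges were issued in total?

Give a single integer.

Answer: 9

Derivation:
Acc 1: bank1 row1 -> MISS (open row1); precharges=0
Acc 2: bank2 row0 -> MISS (open row0); precharges=0
Acc 3: bank0 row0 -> MISS (open row0); precharges=0
Acc 4: bank1 row0 -> MISS (open row0); precharges=1
Acc 5: bank1 row1 -> MISS (open row1); precharges=2
Acc 6: bank2 row0 -> HIT
Acc 7: bank0 row0 -> HIT
Acc 8: bank0 row3 -> MISS (open row3); precharges=3
Acc 9: bank0 row2 -> MISS (open row2); precharges=4
Acc 10: bank0 row4 -> MISS (open row4); precharges=5
Acc 11: bank2 row4 -> MISS (open row4); precharges=6
Acc 12: bank1 row3 -> MISS (open row3); precharges=7
Acc 13: bank0 row1 -> MISS (open row1); precharges=8
Acc 14: bank0 row3 -> MISS (open row3); precharges=9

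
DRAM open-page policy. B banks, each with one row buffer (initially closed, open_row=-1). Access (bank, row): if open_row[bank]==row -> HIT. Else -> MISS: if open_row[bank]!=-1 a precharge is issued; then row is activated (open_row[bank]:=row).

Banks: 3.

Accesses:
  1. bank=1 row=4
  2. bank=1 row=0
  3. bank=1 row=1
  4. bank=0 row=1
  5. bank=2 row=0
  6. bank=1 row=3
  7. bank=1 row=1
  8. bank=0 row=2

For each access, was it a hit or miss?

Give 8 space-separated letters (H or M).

Answer: M M M M M M M M

Derivation:
Acc 1: bank1 row4 -> MISS (open row4); precharges=0
Acc 2: bank1 row0 -> MISS (open row0); precharges=1
Acc 3: bank1 row1 -> MISS (open row1); precharges=2
Acc 4: bank0 row1 -> MISS (open row1); precharges=2
Acc 5: bank2 row0 -> MISS (open row0); precharges=2
Acc 6: bank1 row3 -> MISS (open row3); precharges=3
Acc 7: bank1 row1 -> MISS (open row1); precharges=4
Acc 8: bank0 row2 -> MISS (open row2); precharges=5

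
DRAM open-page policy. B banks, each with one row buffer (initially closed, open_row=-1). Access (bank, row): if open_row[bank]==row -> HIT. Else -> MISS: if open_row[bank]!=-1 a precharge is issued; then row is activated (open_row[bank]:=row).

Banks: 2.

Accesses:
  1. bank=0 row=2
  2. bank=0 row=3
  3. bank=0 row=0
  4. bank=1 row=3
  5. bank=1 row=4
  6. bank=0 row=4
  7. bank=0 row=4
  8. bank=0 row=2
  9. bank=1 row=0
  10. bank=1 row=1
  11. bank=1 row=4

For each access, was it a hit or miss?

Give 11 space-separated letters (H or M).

Acc 1: bank0 row2 -> MISS (open row2); precharges=0
Acc 2: bank0 row3 -> MISS (open row3); precharges=1
Acc 3: bank0 row0 -> MISS (open row0); precharges=2
Acc 4: bank1 row3 -> MISS (open row3); precharges=2
Acc 5: bank1 row4 -> MISS (open row4); precharges=3
Acc 6: bank0 row4 -> MISS (open row4); precharges=4
Acc 7: bank0 row4 -> HIT
Acc 8: bank0 row2 -> MISS (open row2); precharges=5
Acc 9: bank1 row0 -> MISS (open row0); precharges=6
Acc 10: bank1 row1 -> MISS (open row1); precharges=7
Acc 11: bank1 row4 -> MISS (open row4); precharges=8

Answer: M M M M M M H M M M M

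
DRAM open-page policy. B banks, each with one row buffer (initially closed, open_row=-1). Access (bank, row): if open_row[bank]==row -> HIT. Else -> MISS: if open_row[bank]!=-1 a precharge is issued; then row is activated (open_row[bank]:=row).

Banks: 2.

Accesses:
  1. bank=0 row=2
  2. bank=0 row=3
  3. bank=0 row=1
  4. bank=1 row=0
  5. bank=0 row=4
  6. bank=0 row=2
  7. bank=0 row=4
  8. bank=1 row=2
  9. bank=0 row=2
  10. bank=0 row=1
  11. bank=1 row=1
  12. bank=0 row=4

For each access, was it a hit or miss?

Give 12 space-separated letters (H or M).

Acc 1: bank0 row2 -> MISS (open row2); precharges=0
Acc 2: bank0 row3 -> MISS (open row3); precharges=1
Acc 3: bank0 row1 -> MISS (open row1); precharges=2
Acc 4: bank1 row0 -> MISS (open row0); precharges=2
Acc 5: bank0 row4 -> MISS (open row4); precharges=3
Acc 6: bank0 row2 -> MISS (open row2); precharges=4
Acc 7: bank0 row4 -> MISS (open row4); precharges=5
Acc 8: bank1 row2 -> MISS (open row2); precharges=6
Acc 9: bank0 row2 -> MISS (open row2); precharges=7
Acc 10: bank0 row1 -> MISS (open row1); precharges=8
Acc 11: bank1 row1 -> MISS (open row1); precharges=9
Acc 12: bank0 row4 -> MISS (open row4); precharges=10

Answer: M M M M M M M M M M M M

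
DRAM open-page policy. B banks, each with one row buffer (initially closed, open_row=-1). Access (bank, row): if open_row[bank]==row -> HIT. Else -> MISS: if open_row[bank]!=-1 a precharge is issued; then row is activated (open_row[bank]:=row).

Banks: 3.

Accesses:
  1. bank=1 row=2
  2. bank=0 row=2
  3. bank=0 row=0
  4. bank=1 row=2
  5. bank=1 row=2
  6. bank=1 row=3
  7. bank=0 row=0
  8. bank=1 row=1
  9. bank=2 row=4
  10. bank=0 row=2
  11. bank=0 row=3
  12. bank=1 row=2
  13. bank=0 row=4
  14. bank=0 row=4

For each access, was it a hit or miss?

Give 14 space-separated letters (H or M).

Acc 1: bank1 row2 -> MISS (open row2); precharges=0
Acc 2: bank0 row2 -> MISS (open row2); precharges=0
Acc 3: bank0 row0 -> MISS (open row0); precharges=1
Acc 4: bank1 row2 -> HIT
Acc 5: bank1 row2 -> HIT
Acc 6: bank1 row3 -> MISS (open row3); precharges=2
Acc 7: bank0 row0 -> HIT
Acc 8: bank1 row1 -> MISS (open row1); precharges=3
Acc 9: bank2 row4 -> MISS (open row4); precharges=3
Acc 10: bank0 row2 -> MISS (open row2); precharges=4
Acc 11: bank0 row3 -> MISS (open row3); precharges=5
Acc 12: bank1 row2 -> MISS (open row2); precharges=6
Acc 13: bank0 row4 -> MISS (open row4); precharges=7
Acc 14: bank0 row4 -> HIT

Answer: M M M H H M H M M M M M M H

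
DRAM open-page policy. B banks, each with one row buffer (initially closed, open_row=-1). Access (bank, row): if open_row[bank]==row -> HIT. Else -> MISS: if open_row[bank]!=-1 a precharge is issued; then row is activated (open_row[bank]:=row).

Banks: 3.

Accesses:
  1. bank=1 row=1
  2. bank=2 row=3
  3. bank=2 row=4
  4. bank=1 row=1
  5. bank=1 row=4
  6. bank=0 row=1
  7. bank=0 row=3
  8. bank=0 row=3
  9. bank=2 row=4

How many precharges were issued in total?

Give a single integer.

Acc 1: bank1 row1 -> MISS (open row1); precharges=0
Acc 2: bank2 row3 -> MISS (open row3); precharges=0
Acc 3: bank2 row4 -> MISS (open row4); precharges=1
Acc 4: bank1 row1 -> HIT
Acc 5: bank1 row4 -> MISS (open row4); precharges=2
Acc 6: bank0 row1 -> MISS (open row1); precharges=2
Acc 7: bank0 row3 -> MISS (open row3); precharges=3
Acc 8: bank0 row3 -> HIT
Acc 9: bank2 row4 -> HIT

Answer: 3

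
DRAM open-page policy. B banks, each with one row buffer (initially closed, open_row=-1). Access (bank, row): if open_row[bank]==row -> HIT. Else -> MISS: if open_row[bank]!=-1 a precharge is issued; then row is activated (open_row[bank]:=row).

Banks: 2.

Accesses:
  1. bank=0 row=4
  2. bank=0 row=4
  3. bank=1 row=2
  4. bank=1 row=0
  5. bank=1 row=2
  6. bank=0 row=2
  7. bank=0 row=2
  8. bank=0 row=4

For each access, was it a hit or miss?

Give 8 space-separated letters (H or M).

Answer: M H M M M M H M

Derivation:
Acc 1: bank0 row4 -> MISS (open row4); precharges=0
Acc 2: bank0 row4 -> HIT
Acc 3: bank1 row2 -> MISS (open row2); precharges=0
Acc 4: bank1 row0 -> MISS (open row0); precharges=1
Acc 5: bank1 row2 -> MISS (open row2); precharges=2
Acc 6: bank0 row2 -> MISS (open row2); precharges=3
Acc 7: bank0 row2 -> HIT
Acc 8: bank0 row4 -> MISS (open row4); precharges=4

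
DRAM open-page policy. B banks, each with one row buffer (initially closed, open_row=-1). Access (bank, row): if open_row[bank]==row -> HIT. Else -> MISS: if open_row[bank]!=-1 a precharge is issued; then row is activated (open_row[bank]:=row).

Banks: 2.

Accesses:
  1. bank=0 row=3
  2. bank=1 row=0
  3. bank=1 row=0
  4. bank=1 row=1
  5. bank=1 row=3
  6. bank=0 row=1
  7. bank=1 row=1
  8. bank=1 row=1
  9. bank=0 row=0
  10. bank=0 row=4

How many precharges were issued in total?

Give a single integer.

Acc 1: bank0 row3 -> MISS (open row3); precharges=0
Acc 2: bank1 row0 -> MISS (open row0); precharges=0
Acc 3: bank1 row0 -> HIT
Acc 4: bank1 row1 -> MISS (open row1); precharges=1
Acc 5: bank1 row3 -> MISS (open row3); precharges=2
Acc 6: bank0 row1 -> MISS (open row1); precharges=3
Acc 7: bank1 row1 -> MISS (open row1); precharges=4
Acc 8: bank1 row1 -> HIT
Acc 9: bank0 row0 -> MISS (open row0); precharges=5
Acc 10: bank0 row4 -> MISS (open row4); precharges=6

Answer: 6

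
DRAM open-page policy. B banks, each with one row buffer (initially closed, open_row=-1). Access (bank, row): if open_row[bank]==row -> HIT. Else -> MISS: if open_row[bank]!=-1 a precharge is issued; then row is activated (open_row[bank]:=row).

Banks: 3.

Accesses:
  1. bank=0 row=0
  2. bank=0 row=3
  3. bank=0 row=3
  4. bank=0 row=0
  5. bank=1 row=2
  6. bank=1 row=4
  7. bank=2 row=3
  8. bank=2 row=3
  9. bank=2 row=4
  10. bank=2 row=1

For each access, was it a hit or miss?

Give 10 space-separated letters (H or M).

Acc 1: bank0 row0 -> MISS (open row0); precharges=0
Acc 2: bank0 row3 -> MISS (open row3); precharges=1
Acc 3: bank0 row3 -> HIT
Acc 4: bank0 row0 -> MISS (open row0); precharges=2
Acc 5: bank1 row2 -> MISS (open row2); precharges=2
Acc 6: bank1 row4 -> MISS (open row4); precharges=3
Acc 7: bank2 row3 -> MISS (open row3); precharges=3
Acc 8: bank2 row3 -> HIT
Acc 9: bank2 row4 -> MISS (open row4); precharges=4
Acc 10: bank2 row1 -> MISS (open row1); precharges=5

Answer: M M H M M M M H M M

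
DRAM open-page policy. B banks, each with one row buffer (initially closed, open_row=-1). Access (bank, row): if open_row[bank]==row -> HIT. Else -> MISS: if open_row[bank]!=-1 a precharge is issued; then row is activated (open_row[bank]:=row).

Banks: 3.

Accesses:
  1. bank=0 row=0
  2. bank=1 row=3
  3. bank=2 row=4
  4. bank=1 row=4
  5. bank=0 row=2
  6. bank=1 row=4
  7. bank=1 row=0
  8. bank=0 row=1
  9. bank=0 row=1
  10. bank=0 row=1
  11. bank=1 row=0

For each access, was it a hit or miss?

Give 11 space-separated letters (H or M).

Answer: M M M M M H M M H H H

Derivation:
Acc 1: bank0 row0 -> MISS (open row0); precharges=0
Acc 2: bank1 row3 -> MISS (open row3); precharges=0
Acc 3: bank2 row4 -> MISS (open row4); precharges=0
Acc 4: bank1 row4 -> MISS (open row4); precharges=1
Acc 5: bank0 row2 -> MISS (open row2); precharges=2
Acc 6: bank1 row4 -> HIT
Acc 7: bank1 row0 -> MISS (open row0); precharges=3
Acc 8: bank0 row1 -> MISS (open row1); precharges=4
Acc 9: bank0 row1 -> HIT
Acc 10: bank0 row1 -> HIT
Acc 11: bank1 row0 -> HIT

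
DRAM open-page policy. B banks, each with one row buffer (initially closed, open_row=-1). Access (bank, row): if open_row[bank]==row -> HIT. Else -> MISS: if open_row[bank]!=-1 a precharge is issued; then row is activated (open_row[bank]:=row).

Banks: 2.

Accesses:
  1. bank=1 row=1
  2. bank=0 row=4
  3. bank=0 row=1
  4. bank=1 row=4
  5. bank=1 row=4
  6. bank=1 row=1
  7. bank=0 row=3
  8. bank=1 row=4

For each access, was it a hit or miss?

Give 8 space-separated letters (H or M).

Answer: M M M M H M M M

Derivation:
Acc 1: bank1 row1 -> MISS (open row1); precharges=0
Acc 2: bank0 row4 -> MISS (open row4); precharges=0
Acc 3: bank0 row1 -> MISS (open row1); precharges=1
Acc 4: bank1 row4 -> MISS (open row4); precharges=2
Acc 5: bank1 row4 -> HIT
Acc 6: bank1 row1 -> MISS (open row1); precharges=3
Acc 7: bank0 row3 -> MISS (open row3); precharges=4
Acc 8: bank1 row4 -> MISS (open row4); precharges=5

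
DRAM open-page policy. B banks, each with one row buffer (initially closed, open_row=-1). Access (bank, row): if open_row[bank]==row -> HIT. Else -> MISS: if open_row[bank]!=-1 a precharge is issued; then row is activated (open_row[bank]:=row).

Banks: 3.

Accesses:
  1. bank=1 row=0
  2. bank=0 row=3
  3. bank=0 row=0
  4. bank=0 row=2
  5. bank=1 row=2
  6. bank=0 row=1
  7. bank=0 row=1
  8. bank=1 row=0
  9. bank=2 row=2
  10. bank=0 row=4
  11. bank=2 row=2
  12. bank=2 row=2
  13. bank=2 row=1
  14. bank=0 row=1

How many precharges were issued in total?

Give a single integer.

Answer: 8

Derivation:
Acc 1: bank1 row0 -> MISS (open row0); precharges=0
Acc 2: bank0 row3 -> MISS (open row3); precharges=0
Acc 3: bank0 row0 -> MISS (open row0); precharges=1
Acc 4: bank0 row2 -> MISS (open row2); precharges=2
Acc 5: bank1 row2 -> MISS (open row2); precharges=3
Acc 6: bank0 row1 -> MISS (open row1); precharges=4
Acc 7: bank0 row1 -> HIT
Acc 8: bank1 row0 -> MISS (open row0); precharges=5
Acc 9: bank2 row2 -> MISS (open row2); precharges=5
Acc 10: bank0 row4 -> MISS (open row4); precharges=6
Acc 11: bank2 row2 -> HIT
Acc 12: bank2 row2 -> HIT
Acc 13: bank2 row1 -> MISS (open row1); precharges=7
Acc 14: bank0 row1 -> MISS (open row1); precharges=8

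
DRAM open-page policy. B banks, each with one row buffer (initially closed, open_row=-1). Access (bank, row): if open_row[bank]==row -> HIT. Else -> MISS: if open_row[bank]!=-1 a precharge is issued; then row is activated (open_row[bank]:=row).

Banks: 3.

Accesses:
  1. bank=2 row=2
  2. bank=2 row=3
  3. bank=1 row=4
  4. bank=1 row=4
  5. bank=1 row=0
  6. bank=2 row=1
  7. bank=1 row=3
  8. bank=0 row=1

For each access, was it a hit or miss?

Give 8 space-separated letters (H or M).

Acc 1: bank2 row2 -> MISS (open row2); precharges=0
Acc 2: bank2 row3 -> MISS (open row3); precharges=1
Acc 3: bank1 row4 -> MISS (open row4); precharges=1
Acc 4: bank1 row4 -> HIT
Acc 5: bank1 row0 -> MISS (open row0); precharges=2
Acc 6: bank2 row1 -> MISS (open row1); precharges=3
Acc 7: bank1 row3 -> MISS (open row3); precharges=4
Acc 8: bank0 row1 -> MISS (open row1); precharges=4

Answer: M M M H M M M M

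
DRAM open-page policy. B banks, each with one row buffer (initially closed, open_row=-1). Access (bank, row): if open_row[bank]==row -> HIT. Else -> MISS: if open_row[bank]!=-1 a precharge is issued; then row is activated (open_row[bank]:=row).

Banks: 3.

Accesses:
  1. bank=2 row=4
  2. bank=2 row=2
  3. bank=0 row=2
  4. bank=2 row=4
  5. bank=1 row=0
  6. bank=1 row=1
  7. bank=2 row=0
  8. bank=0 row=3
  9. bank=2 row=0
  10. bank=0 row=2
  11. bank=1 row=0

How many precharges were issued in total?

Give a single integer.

Answer: 7

Derivation:
Acc 1: bank2 row4 -> MISS (open row4); precharges=0
Acc 2: bank2 row2 -> MISS (open row2); precharges=1
Acc 3: bank0 row2 -> MISS (open row2); precharges=1
Acc 4: bank2 row4 -> MISS (open row4); precharges=2
Acc 5: bank1 row0 -> MISS (open row0); precharges=2
Acc 6: bank1 row1 -> MISS (open row1); precharges=3
Acc 7: bank2 row0 -> MISS (open row0); precharges=4
Acc 8: bank0 row3 -> MISS (open row3); precharges=5
Acc 9: bank2 row0 -> HIT
Acc 10: bank0 row2 -> MISS (open row2); precharges=6
Acc 11: bank1 row0 -> MISS (open row0); precharges=7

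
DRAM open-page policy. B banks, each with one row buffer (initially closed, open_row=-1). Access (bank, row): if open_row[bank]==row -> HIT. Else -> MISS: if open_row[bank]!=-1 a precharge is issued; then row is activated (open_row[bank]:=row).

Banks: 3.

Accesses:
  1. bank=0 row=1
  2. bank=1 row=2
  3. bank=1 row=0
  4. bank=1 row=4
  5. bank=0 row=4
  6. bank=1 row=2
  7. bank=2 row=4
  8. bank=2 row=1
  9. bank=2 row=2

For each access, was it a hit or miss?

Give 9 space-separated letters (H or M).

Answer: M M M M M M M M M

Derivation:
Acc 1: bank0 row1 -> MISS (open row1); precharges=0
Acc 2: bank1 row2 -> MISS (open row2); precharges=0
Acc 3: bank1 row0 -> MISS (open row0); precharges=1
Acc 4: bank1 row4 -> MISS (open row4); precharges=2
Acc 5: bank0 row4 -> MISS (open row4); precharges=3
Acc 6: bank1 row2 -> MISS (open row2); precharges=4
Acc 7: bank2 row4 -> MISS (open row4); precharges=4
Acc 8: bank2 row1 -> MISS (open row1); precharges=5
Acc 9: bank2 row2 -> MISS (open row2); precharges=6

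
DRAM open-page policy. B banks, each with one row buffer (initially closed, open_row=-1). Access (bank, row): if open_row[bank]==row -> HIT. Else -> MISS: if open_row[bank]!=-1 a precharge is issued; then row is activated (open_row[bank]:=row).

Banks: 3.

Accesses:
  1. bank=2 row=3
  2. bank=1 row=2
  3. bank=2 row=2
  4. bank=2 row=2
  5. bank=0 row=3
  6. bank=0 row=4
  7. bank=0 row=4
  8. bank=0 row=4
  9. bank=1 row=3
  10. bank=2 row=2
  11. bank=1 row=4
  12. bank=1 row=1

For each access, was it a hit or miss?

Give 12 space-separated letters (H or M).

Answer: M M M H M M H H M H M M

Derivation:
Acc 1: bank2 row3 -> MISS (open row3); precharges=0
Acc 2: bank1 row2 -> MISS (open row2); precharges=0
Acc 3: bank2 row2 -> MISS (open row2); precharges=1
Acc 4: bank2 row2 -> HIT
Acc 5: bank0 row3 -> MISS (open row3); precharges=1
Acc 6: bank0 row4 -> MISS (open row4); precharges=2
Acc 7: bank0 row4 -> HIT
Acc 8: bank0 row4 -> HIT
Acc 9: bank1 row3 -> MISS (open row3); precharges=3
Acc 10: bank2 row2 -> HIT
Acc 11: bank1 row4 -> MISS (open row4); precharges=4
Acc 12: bank1 row1 -> MISS (open row1); precharges=5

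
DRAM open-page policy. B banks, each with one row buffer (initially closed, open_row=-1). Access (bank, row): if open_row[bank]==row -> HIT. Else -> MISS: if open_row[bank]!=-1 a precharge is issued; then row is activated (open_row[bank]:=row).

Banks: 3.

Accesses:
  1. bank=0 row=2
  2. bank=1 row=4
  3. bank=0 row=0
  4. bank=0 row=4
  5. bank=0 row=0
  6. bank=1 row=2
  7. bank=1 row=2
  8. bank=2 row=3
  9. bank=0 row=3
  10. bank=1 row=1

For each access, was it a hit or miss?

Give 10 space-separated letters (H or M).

Answer: M M M M M M H M M M

Derivation:
Acc 1: bank0 row2 -> MISS (open row2); precharges=0
Acc 2: bank1 row4 -> MISS (open row4); precharges=0
Acc 3: bank0 row0 -> MISS (open row0); precharges=1
Acc 4: bank0 row4 -> MISS (open row4); precharges=2
Acc 5: bank0 row0 -> MISS (open row0); precharges=3
Acc 6: bank1 row2 -> MISS (open row2); precharges=4
Acc 7: bank1 row2 -> HIT
Acc 8: bank2 row3 -> MISS (open row3); precharges=4
Acc 9: bank0 row3 -> MISS (open row3); precharges=5
Acc 10: bank1 row1 -> MISS (open row1); precharges=6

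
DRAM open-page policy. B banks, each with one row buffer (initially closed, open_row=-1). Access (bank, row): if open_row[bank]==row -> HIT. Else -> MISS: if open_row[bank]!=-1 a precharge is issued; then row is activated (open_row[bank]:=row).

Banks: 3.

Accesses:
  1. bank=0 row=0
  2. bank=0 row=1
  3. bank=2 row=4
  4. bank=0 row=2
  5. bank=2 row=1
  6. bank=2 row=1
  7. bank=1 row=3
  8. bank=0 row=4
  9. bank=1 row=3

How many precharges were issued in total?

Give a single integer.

Acc 1: bank0 row0 -> MISS (open row0); precharges=0
Acc 2: bank0 row1 -> MISS (open row1); precharges=1
Acc 3: bank2 row4 -> MISS (open row4); precharges=1
Acc 4: bank0 row2 -> MISS (open row2); precharges=2
Acc 5: bank2 row1 -> MISS (open row1); precharges=3
Acc 6: bank2 row1 -> HIT
Acc 7: bank1 row3 -> MISS (open row3); precharges=3
Acc 8: bank0 row4 -> MISS (open row4); precharges=4
Acc 9: bank1 row3 -> HIT

Answer: 4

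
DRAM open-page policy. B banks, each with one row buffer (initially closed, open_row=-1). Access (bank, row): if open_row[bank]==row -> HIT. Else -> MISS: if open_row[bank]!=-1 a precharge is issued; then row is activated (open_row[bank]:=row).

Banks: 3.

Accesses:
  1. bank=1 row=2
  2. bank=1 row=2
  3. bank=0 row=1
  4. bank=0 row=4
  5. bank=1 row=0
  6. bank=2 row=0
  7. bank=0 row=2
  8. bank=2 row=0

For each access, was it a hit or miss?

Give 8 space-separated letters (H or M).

Answer: M H M M M M M H

Derivation:
Acc 1: bank1 row2 -> MISS (open row2); precharges=0
Acc 2: bank1 row2 -> HIT
Acc 3: bank0 row1 -> MISS (open row1); precharges=0
Acc 4: bank0 row4 -> MISS (open row4); precharges=1
Acc 5: bank1 row0 -> MISS (open row0); precharges=2
Acc 6: bank2 row0 -> MISS (open row0); precharges=2
Acc 7: bank0 row2 -> MISS (open row2); precharges=3
Acc 8: bank2 row0 -> HIT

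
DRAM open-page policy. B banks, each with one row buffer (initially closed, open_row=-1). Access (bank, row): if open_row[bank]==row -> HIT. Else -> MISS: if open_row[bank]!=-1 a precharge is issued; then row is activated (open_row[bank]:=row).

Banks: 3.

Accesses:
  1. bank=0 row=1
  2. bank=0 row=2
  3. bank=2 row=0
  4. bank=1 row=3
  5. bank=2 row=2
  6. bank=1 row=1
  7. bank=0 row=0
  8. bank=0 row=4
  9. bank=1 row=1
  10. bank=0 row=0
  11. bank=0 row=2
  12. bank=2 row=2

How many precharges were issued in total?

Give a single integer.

Acc 1: bank0 row1 -> MISS (open row1); precharges=0
Acc 2: bank0 row2 -> MISS (open row2); precharges=1
Acc 3: bank2 row0 -> MISS (open row0); precharges=1
Acc 4: bank1 row3 -> MISS (open row3); precharges=1
Acc 5: bank2 row2 -> MISS (open row2); precharges=2
Acc 6: bank1 row1 -> MISS (open row1); precharges=3
Acc 7: bank0 row0 -> MISS (open row0); precharges=4
Acc 8: bank0 row4 -> MISS (open row4); precharges=5
Acc 9: bank1 row1 -> HIT
Acc 10: bank0 row0 -> MISS (open row0); precharges=6
Acc 11: bank0 row2 -> MISS (open row2); precharges=7
Acc 12: bank2 row2 -> HIT

Answer: 7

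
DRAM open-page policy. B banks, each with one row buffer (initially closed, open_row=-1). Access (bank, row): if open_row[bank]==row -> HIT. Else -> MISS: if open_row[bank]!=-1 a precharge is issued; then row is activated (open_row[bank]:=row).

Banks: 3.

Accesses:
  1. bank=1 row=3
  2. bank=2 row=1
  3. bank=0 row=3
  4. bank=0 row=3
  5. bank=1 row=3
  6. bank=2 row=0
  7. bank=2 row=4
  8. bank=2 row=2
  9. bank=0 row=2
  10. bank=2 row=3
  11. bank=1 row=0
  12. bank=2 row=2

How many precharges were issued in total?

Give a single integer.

Acc 1: bank1 row3 -> MISS (open row3); precharges=0
Acc 2: bank2 row1 -> MISS (open row1); precharges=0
Acc 3: bank0 row3 -> MISS (open row3); precharges=0
Acc 4: bank0 row3 -> HIT
Acc 5: bank1 row3 -> HIT
Acc 6: bank2 row0 -> MISS (open row0); precharges=1
Acc 7: bank2 row4 -> MISS (open row4); precharges=2
Acc 8: bank2 row2 -> MISS (open row2); precharges=3
Acc 9: bank0 row2 -> MISS (open row2); precharges=4
Acc 10: bank2 row3 -> MISS (open row3); precharges=5
Acc 11: bank1 row0 -> MISS (open row0); precharges=6
Acc 12: bank2 row2 -> MISS (open row2); precharges=7

Answer: 7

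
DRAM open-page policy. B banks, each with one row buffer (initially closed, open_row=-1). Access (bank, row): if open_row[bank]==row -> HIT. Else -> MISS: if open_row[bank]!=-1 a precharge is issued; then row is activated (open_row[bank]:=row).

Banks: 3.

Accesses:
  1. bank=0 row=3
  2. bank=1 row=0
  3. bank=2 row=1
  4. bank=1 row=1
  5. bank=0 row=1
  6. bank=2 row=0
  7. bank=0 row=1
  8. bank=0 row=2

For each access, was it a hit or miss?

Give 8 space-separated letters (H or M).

Acc 1: bank0 row3 -> MISS (open row3); precharges=0
Acc 2: bank1 row0 -> MISS (open row0); precharges=0
Acc 3: bank2 row1 -> MISS (open row1); precharges=0
Acc 4: bank1 row1 -> MISS (open row1); precharges=1
Acc 5: bank0 row1 -> MISS (open row1); precharges=2
Acc 6: bank2 row0 -> MISS (open row0); precharges=3
Acc 7: bank0 row1 -> HIT
Acc 8: bank0 row2 -> MISS (open row2); precharges=4

Answer: M M M M M M H M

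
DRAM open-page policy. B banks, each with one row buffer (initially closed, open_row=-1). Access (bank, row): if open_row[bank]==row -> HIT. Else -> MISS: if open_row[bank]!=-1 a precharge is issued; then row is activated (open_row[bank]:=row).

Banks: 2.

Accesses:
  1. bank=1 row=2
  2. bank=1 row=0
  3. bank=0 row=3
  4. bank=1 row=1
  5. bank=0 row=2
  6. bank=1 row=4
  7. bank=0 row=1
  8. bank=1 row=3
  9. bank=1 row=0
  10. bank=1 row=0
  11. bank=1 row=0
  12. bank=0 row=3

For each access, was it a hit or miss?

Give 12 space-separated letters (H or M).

Answer: M M M M M M M M M H H M

Derivation:
Acc 1: bank1 row2 -> MISS (open row2); precharges=0
Acc 2: bank1 row0 -> MISS (open row0); precharges=1
Acc 3: bank0 row3 -> MISS (open row3); precharges=1
Acc 4: bank1 row1 -> MISS (open row1); precharges=2
Acc 5: bank0 row2 -> MISS (open row2); precharges=3
Acc 6: bank1 row4 -> MISS (open row4); precharges=4
Acc 7: bank0 row1 -> MISS (open row1); precharges=5
Acc 8: bank1 row3 -> MISS (open row3); precharges=6
Acc 9: bank1 row0 -> MISS (open row0); precharges=7
Acc 10: bank1 row0 -> HIT
Acc 11: bank1 row0 -> HIT
Acc 12: bank0 row3 -> MISS (open row3); precharges=8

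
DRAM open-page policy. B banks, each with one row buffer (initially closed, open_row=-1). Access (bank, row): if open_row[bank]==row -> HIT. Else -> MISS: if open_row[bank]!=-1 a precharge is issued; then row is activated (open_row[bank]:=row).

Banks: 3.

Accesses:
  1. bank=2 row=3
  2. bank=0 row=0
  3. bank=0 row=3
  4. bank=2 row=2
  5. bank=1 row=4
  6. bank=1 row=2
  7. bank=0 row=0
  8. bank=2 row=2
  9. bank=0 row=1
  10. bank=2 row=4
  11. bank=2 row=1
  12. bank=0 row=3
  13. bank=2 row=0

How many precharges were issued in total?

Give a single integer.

Answer: 9

Derivation:
Acc 1: bank2 row3 -> MISS (open row3); precharges=0
Acc 2: bank0 row0 -> MISS (open row0); precharges=0
Acc 3: bank0 row3 -> MISS (open row3); precharges=1
Acc 4: bank2 row2 -> MISS (open row2); precharges=2
Acc 5: bank1 row4 -> MISS (open row4); precharges=2
Acc 6: bank1 row2 -> MISS (open row2); precharges=3
Acc 7: bank0 row0 -> MISS (open row0); precharges=4
Acc 8: bank2 row2 -> HIT
Acc 9: bank0 row1 -> MISS (open row1); precharges=5
Acc 10: bank2 row4 -> MISS (open row4); precharges=6
Acc 11: bank2 row1 -> MISS (open row1); precharges=7
Acc 12: bank0 row3 -> MISS (open row3); precharges=8
Acc 13: bank2 row0 -> MISS (open row0); precharges=9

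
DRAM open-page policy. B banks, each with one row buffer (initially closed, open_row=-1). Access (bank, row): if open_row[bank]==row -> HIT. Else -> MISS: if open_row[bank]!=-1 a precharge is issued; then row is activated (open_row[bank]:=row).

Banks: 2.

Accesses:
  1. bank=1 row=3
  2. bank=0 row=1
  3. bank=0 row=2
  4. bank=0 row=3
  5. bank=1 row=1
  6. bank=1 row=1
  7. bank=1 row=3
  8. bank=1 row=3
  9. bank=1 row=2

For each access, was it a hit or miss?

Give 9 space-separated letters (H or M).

Answer: M M M M M H M H M

Derivation:
Acc 1: bank1 row3 -> MISS (open row3); precharges=0
Acc 2: bank0 row1 -> MISS (open row1); precharges=0
Acc 3: bank0 row2 -> MISS (open row2); precharges=1
Acc 4: bank0 row3 -> MISS (open row3); precharges=2
Acc 5: bank1 row1 -> MISS (open row1); precharges=3
Acc 6: bank1 row1 -> HIT
Acc 7: bank1 row3 -> MISS (open row3); precharges=4
Acc 8: bank1 row3 -> HIT
Acc 9: bank1 row2 -> MISS (open row2); precharges=5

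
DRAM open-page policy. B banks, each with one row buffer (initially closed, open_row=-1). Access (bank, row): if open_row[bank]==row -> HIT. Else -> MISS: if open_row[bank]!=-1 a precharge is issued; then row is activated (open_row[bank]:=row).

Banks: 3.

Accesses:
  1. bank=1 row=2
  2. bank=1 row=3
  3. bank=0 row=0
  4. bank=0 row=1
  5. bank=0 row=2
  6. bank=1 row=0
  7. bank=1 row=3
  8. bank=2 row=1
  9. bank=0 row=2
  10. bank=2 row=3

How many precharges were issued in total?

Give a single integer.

Answer: 6

Derivation:
Acc 1: bank1 row2 -> MISS (open row2); precharges=0
Acc 2: bank1 row3 -> MISS (open row3); precharges=1
Acc 3: bank0 row0 -> MISS (open row0); precharges=1
Acc 4: bank0 row1 -> MISS (open row1); precharges=2
Acc 5: bank0 row2 -> MISS (open row2); precharges=3
Acc 6: bank1 row0 -> MISS (open row0); precharges=4
Acc 7: bank1 row3 -> MISS (open row3); precharges=5
Acc 8: bank2 row1 -> MISS (open row1); precharges=5
Acc 9: bank0 row2 -> HIT
Acc 10: bank2 row3 -> MISS (open row3); precharges=6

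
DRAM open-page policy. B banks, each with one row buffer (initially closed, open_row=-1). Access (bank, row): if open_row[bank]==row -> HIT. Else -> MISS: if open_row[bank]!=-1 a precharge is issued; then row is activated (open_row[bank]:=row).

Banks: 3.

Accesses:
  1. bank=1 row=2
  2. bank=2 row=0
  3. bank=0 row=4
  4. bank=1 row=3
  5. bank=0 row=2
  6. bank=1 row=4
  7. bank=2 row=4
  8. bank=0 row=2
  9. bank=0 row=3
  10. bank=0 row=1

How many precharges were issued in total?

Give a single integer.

Answer: 6

Derivation:
Acc 1: bank1 row2 -> MISS (open row2); precharges=0
Acc 2: bank2 row0 -> MISS (open row0); precharges=0
Acc 3: bank0 row4 -> MISS (open row4); precharges=0
Acc 4: bank1 row3 -> MISS (open row3); precharges=1
Acc 5: bank0 row2 -> MISS (open row2); precharges=2
Acc 6: bank1 row4 -> MISS (open row4); precharges=3
Acc 7: bank2 row4 -> MISS (open row4); precharges=4
Acc 8: bank0 row2 -> HIT
Acc 9: bank0 row3 -> MISS (open row3); precharges=5
Acc 10: bank0 row1 -> MISS (open row1); precharges=6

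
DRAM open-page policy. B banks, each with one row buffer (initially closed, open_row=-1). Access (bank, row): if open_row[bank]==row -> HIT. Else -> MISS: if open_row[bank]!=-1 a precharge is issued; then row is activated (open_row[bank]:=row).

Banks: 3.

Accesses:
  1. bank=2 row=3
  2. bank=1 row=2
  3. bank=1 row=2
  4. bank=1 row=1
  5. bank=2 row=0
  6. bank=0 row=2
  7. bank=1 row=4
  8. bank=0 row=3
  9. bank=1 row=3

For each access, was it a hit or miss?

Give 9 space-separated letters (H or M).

Acc 1: bank2 row3 -> MISS (open row3); precharges=0
Acc 2: bank1 row2 -> MISS (open row2); precharges=0
Acc 3: bank1 row2 -> HIT
Acc 4: bank1 row1 -> MISS (open row1); precharges=1
Acc 5: bank2 row0 -> MISS (open row0); precharges=2
Acc 6: bank0 row2 -> MISS (open row2); precharges=2
Acc 7: bank1 row4 -> MISS (open row4); precharges=3
Acc 8: bank0 row3 -> MISS (open row3); precharges=4
Acc 9: bank1 row3 -> MISS (open row3); precharges=5

Answer: M M H M M M M M M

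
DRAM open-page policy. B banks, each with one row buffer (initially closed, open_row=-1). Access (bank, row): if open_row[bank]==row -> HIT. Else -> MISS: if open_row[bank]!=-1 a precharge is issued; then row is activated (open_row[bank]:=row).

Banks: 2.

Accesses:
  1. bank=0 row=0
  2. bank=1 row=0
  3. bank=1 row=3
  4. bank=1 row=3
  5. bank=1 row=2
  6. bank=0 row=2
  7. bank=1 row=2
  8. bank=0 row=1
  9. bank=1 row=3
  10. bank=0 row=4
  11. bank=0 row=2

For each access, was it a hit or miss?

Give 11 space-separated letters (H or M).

Answer: M M M H M M H M M M M

Derivation:
Acc 1: bank0 row0 -> MISS (open row0); precharges=0
Acc 2: bank1 row0 -> MISS (open row0); precharges=0
Acc 3: bank1 row3 -> MISS (open row3); precharges=1
Acc 4: bank1 row3 -> HIT
Acc 5: bank1 row2 -> MISS (open row2); precharges=2
Acc 6: bank0 row2 -> MISS (open row2); precharges=3
Acc 7: bank1 row2 -> HIT
Acc 8: bank0 row1 -> MISS (open row1); precharges=4
Acc 9: bank1 row3 -> MISS (open row3); precharges=5
Acc 10: bank0 row4 -> MISS (open row4); precharges=6
Acc 11: bank0 row2 -> MISS (open row2); precharges=7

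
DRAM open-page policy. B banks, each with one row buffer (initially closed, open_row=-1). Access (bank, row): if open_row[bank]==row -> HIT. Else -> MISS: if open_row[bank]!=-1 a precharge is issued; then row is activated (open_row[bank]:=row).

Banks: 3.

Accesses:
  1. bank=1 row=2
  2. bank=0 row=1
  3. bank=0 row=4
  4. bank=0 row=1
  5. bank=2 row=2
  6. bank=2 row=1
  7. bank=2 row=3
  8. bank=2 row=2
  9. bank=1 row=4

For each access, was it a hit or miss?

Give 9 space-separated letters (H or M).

Acc 1: bank1 row2 -> MISS (open row2); precharges=0
Acc 2: bank0 row1 -> MISS (open row1); precharges=0
Acc 3: bank0 row4 -> MISS (open row4); precharges=1
Acc 4: bank0 row1 -> MISS (open row1); precharges=2
Acc 5: bank2 row2 -> MISS (open row2); precharges=2
Acc 6: bank2 row1 -> MISS (open row1); precharges=3
Acc 7: bank2 row3 -> MISS (open row3); precharges=4
Acc 8: bank2 row2 -> MISS (open row2); precharges=5
Acc 9: bank1 row4 -> MISS (open row4); precharges=6

Answer: M M M M M M M M M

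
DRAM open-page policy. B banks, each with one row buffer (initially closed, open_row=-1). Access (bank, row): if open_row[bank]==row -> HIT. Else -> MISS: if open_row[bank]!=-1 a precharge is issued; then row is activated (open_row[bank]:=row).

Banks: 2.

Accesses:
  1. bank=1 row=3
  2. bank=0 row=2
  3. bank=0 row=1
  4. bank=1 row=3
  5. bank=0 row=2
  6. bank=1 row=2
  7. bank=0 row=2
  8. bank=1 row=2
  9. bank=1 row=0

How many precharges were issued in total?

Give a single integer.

Answer: 4

Derivation:
Acc 1: bank1 row3 -> MISS (open row3); precharges=0
Acc 2: bank0 row2 -> MISS (open row2); precharges=0
Acc 3: bank0 row1 -> MISS (open row1); precharges=1
Acc 4: bank1 row3 -> HIT
Acc 5: bank0 row2 -> MISS (open row2); precharges=2
Acc 6: bank1 row2 -> MISS (open row2); precharges=3
Acc 7: bank0 row2 -> HIT
Acc 8: bank1 row2 -> HIT
Acc 9: bank1 row0 -> MISS (open row0); precharges=4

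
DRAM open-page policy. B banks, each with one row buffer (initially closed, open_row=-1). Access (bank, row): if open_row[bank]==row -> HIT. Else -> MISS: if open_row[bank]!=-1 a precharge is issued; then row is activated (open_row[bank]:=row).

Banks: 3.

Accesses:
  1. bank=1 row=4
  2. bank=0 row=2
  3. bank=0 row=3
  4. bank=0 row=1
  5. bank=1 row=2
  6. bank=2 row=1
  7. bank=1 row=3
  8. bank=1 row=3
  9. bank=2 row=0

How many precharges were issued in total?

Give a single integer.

Acc 1: bank1 row4 -> MISS (open row4); precharges=0
Acc 2: bank0 row2 -> MISS (open row2); precharges=0
Acc 3: bank0 row3 -> MISS (open row3); precharges=1
Acc 4: bank0 row1 -> MISS (open row1); precharges=2
Acc 5: bank1 row2 -> MISS (open row2); precharges=3
Acc 6: bank2 row1 -> MISS (open row1); precharges=3
Acc 7: bank1 row3 -> MISS (open row3); precharges=4
Acc 8: bank1 row3 -> HIT
Acc 9: bank2 row0 -> MISS (open row0); precharges=5

Answer: 5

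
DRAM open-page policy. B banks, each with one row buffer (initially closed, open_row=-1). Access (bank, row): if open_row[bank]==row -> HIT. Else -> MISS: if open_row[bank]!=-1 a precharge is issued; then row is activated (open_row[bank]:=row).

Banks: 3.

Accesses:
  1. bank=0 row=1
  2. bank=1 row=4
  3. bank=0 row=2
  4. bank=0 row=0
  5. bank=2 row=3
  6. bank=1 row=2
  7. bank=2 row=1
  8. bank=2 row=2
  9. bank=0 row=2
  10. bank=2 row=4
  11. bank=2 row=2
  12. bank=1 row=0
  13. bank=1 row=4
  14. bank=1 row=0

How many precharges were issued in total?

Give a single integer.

Acc 1: bank0 row1 -> MISS (open row1); precharges=0
Acc 2: bank1 row4 -> MISS (open row4); precharges=0
Acc 3: bank0 row2 -> MISS (open row2); precharges=1
Acc 4: bank0 row0 -> MISS (open row0); precharges=2
Acc 5: bank2 row3 -> MISS (open row3); precharges=2
Acc 6: bank1 row2 -> MISS (open row2); precharges=3
Acc 7: bank2 row1 -> MISS (open row1); precharges=4
Acc 8: bank2 row2 -> MISS (open row2); precharges=5
Acc 9: bank0 row2 -> MISS (open row2); precharges=6
Acc 10: bank2 row4 -> MISS (open row4); precharges=7
Acc 11: bank2 row2 -> MISS (open row2); precharges=8
Acc 12: bank1 row0 -> MISS (open row0); precharges=9
Acc 13: bank1 row4 -> MISS (open row4); precharges=10
Acc 14: bank1 row0 -> MISS (open row0); precharges=11

Answer: 11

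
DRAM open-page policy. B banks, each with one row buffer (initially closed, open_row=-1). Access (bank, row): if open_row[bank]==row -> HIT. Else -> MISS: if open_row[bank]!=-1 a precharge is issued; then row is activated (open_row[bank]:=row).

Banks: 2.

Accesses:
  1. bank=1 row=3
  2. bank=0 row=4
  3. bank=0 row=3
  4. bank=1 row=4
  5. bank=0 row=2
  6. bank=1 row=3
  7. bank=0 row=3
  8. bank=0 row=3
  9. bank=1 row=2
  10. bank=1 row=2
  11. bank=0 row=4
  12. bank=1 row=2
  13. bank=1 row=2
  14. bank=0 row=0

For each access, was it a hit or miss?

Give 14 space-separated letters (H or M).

Acc 1: bank1 row3 -> MISS (open row3); precharges=0
Acc 2: bank0 row4 -> MISS (open row4); precharges=0
Acc 3: bank0 row3 -> MISS (open row3); precharges=1
Acc 4: bank1 row4 -> MISS (open row4); precharges=2
Acc 5: bank0 row2 -> MISS (open row2); precharges=3
Acc 6: bank1 row3 -> MISS (open row3); precharges=4
Acc 7: bank0 row3 -> MISS (open row3); precharges=5
Acc 8: bank0 row3 -> HIT
Acc 9: bank1 row2 -> MISS (open row2); precharges=6
Acc 10: bank1 row2 -> HIT
Acc 11: bank0 row4 -> MISS (open row4); precharges=7
Acc 12: bank1 row2 -> HIT
Acc 13: bank1 row2 -> HIT
Acc 14: bank0 row0 -> MISS (open row0); precharges=8

Answer: M M M M M M M H M H M H H M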